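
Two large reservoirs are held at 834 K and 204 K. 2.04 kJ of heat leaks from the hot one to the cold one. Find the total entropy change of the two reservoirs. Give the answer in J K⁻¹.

ΔS_hot = −Q/T_H = −2040/834 = -2.446 J/K and ΔS_cold = +Q/T_C = 2040/204 = 10 J/K.
ΔS_total = -2.446 + 10 = 7.55 J/K, positive as the second law requires.

ΔS_total = 7.55 J/K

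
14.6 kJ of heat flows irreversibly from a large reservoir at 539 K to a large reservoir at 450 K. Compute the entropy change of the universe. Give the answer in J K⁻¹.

ΔS_total = 5.36 J/K

ΔS_hot = −Q/T_H = −14600/539 = -27.087 J/K and ΔS_cold = +Q/T_C = 14600/450 = 32.444 J/K.
ΔS_total = -27.087 + 32.444 = 5.36 J/K, positive as the second law requires.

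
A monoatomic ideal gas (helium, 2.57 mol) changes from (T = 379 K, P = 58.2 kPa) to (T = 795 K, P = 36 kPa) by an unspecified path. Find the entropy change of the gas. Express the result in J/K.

ΔS = 49.8 J/K

ΔS = nC_p ln(T₂/T₁) − nR ln(P₂/P₁), with C_p = 5R/2 = 20.79 J mol⁻¹ K⁻¹ for a monoatomic ideal gas.
ΔS = 2.57 × [20.79 × ln(795/379) − 8.314 × ln(36/58.2)] = 49.8 J/K.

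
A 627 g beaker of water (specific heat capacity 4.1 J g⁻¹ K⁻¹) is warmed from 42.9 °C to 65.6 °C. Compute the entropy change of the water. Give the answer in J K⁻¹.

ΔS = 178 J/K

In kelvin: T₁ = 316.05 K, T₂ = 338.75 K. ΔS = ∫dQ_rev/T = m c ln(T₂/T₁) = 627 × 4.1 × ln(338.75/316.05) = 178 J/K.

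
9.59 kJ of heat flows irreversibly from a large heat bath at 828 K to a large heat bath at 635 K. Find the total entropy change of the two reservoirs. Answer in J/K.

ΔS_hot = −Q/T_H = −9590/828 = -11.58 J/K and ΔS_cold = +Q/T_C = 9590/635 = 15.1 J/K.
ΔS_total = -11.58 + 15.1 = 3.52 J/K, positive as the second law requires.

ΔS_total = 3.52 J/K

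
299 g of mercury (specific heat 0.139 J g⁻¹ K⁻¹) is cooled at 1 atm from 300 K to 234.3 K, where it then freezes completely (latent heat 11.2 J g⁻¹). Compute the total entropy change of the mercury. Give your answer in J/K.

Cooling step: ΔS₁ = m c ln(T_tr/T_i) = 299 × 0.139 × ln(234.3/300) = -10.27 J/K.
Phase change: ΔS₂ = −mL/T_tr = −299 × 11.2 / 234.3 = -14.29 J/K.
ΔS_total = (-10.27) + (-14.29) = -24.6 J/K.

ΔS = -24.6 J/K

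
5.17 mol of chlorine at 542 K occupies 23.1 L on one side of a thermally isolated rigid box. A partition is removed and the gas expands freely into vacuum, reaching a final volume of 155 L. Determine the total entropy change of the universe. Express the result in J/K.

ΔS_universe = 81.8 J/K

For an ideal gas in free expansion Q = 0 and W = 0, so T is unchanged.
Entropy is a state function; using a reversible isothermal path, ΔS_gas = nR ln(V₂/V₁) = 5.17 × 8.314 × ln(155/23.1) = 81.8 J/K.
The insulated surroundings exchange no heat, so ΔS_surr = 0 and ΔS_universe = ΔS_gas.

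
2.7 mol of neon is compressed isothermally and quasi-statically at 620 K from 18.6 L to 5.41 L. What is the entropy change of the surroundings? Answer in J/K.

ΔS_surr = 27.7 J/K

For an isothermal ideal gas ΔS_gas = nR ln(V₂/V₁) = 2.7 × 8.314 × ln(5.41/18.6) = -27.7 J/K.
The process is reversible, so ΔS_surr = −ΔS_gas = 27.7 J/K and ΔS_universe = 0.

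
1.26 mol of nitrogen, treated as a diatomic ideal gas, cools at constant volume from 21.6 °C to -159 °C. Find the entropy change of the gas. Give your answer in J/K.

In kelvin: T₁ = 294.75 K, T₂ = 114.15 K. At constant volume, ΔS = nC_V ln(T₂/T₁) with C_V = 5R/2 = 20.79 J mol⁻¹ K⁻¹.
ΔS = 1.26 × 20.79 × ln(114.15/294.75) = -24.8 J/K.

ΔS = -24.8 J/K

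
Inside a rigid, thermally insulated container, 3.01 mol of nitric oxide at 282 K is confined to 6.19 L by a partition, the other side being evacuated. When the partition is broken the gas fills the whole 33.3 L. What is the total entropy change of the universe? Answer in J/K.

No heat is exchanged and no work is done, so the ideal-gas temperature stays constant.
Entropy is a state function; using a reversible isothermal path, ΔS_gas = nR ln(V₂/V₁) = 3.01 × 8.314 × ln(33.3/6.19) = 42.1 J/K.
The insulated surroundings exchange no heat, so ΔS_surr = 0 and ΔS_universe = ΔS_gas.

ΔS_universe = 42.1 J/K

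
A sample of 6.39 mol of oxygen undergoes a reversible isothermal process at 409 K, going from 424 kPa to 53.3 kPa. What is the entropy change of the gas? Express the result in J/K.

ΔS_gas = 110 J/K

For an isothermal ideal gas ΔS_gas = nR ln(P₁/P₂) = 6.39 × 8.314 × ln(424/53.3) = 110 J/K.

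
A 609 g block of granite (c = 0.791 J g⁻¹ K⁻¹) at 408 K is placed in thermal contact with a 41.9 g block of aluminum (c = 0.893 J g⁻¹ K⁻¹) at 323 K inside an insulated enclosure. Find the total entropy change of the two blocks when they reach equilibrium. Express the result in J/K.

ΔS_total = 0.887 J/K

Energy balance: T_f = (m₁c₁T₁ + m₂c₂T₂)/(m₁c₁ + m₂c₂) = 401.87 K.
ΔS₁ = m₁c₁ ln(T_f/T₁) = 481.719 × ln(401.87/408) = -7.288 J/K.
ΔS₂ = m₂c₂ ln(T_f/T₂) = 37.4167 × ln(401.87/323) = 8.175 J/K.
ΔS_total = -7.288 + 8.175 = 0.887 J/K.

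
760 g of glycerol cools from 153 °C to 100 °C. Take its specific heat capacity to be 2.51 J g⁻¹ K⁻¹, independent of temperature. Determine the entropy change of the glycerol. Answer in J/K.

ΔS = -253 J/K

In kelvin: T₁ = 426.15 K, T₂ = 373.15 K. ΔS = ∫dQ_rev/T = m c ln(T₂/T₁) = 760 × 2.51 × ln(373.15/426.15) = -253 J/K.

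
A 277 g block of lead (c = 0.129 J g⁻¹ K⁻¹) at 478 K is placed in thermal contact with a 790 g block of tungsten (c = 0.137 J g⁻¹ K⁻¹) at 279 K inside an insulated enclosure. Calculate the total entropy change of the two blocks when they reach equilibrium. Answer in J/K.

Energy balance: T_f = (m₁c₁T₁ + m₂c₂T₂)/(m₁c₁ + m₂c₂) = 328.39 K.
ΔS₁ = m₁c₁ ln(T_f/T₁) = 35.733 × ln(328.39/478) = -13.41 J/K.
ΔS₂ = m₂c₂ ln(T_f/T₂) = 108.23 × ln(328.39/279) = 17.64 J/K.
ΔS_total = -13.41 + 17.64 = 4.23 J/K.

ΔS_total = 4.23 J/K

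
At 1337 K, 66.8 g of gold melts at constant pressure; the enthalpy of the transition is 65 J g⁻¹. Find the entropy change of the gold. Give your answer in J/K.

ΔS = 3.25 J/K

Heat absorbed by the substance: Q = mL = 66.8 × 65 = 4342 J.
At constant T, ΔS = Q_rev/T = 4342 / 1337 = 3.25 J/K.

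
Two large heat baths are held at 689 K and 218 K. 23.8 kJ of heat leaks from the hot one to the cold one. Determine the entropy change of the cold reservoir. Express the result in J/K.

The cold reservoir gains heat Q, so ΔS_cold = +Q/T_C = 23800/218 = 109 J/K.

ΔS_cold = 109 J/K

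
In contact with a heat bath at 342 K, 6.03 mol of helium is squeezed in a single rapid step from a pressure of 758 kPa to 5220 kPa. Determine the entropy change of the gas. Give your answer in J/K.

Entropy is a state function, so ΔS_gas depends only on the end states.
For an isothermal ideal gas ΔS_gas = nR ln(P₁/P₂) = 6.03 × 8.314 × ln(758/5220) = -96.7 J/K.

ΔS_gas = -96.7 J/K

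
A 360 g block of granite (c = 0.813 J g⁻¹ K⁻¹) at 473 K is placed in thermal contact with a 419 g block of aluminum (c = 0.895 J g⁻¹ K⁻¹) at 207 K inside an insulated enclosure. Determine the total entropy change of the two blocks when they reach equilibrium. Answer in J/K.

ΔS_total = 56.5 J/K

Energy balance: T_f = (m₁c₁T₁ + m₂c₂T₂)/(m₁c₁ + m₂c₂) = 323.6 K.
ΔS₁ = m₁c₁ ln(T_f/T₁) = 292.68 × ln(323.6/473) = -111.1 J/K.
ΔS₂ = m₂c₂ ln(T_f/T₂) = 375.005 × ln(323.6/207) = 167.55 J/K.
ΔS_total = -111.1 + 167.55 = 56.5 J/K.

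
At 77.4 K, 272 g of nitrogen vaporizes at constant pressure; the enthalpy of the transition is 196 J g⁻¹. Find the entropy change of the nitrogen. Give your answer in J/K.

ΔS = 689 J/K

Heat absorbed by the substance: Q = mL = 272 × 196 = 53312 J.
At constant T, ΔS = Q_rev/T = 53312 / 77.4 = 689 J/K.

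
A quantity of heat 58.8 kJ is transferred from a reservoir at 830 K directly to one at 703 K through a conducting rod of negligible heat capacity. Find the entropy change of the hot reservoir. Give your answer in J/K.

The hot reservoir loses heat Q, so ΔS_hot = −Q/T_H = −58800/830 = -70.8 J/K.

ΔS_hot = -70.8 J/K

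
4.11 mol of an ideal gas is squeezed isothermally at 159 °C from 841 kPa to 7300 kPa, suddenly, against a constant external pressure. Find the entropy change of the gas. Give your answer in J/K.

Entropy is a state function, so ΔS_gas depends only on the end states.
For an isothermal ideal gas ΔS_gas = nR ln(P₁/P₂) = 4.11 × 8.314 × ln(841/7300) = -73.8 J/K.

ΔS_gas = -73.8 J/K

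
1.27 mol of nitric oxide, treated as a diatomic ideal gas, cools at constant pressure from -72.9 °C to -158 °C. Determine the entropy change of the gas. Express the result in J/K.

ΔS = -20.4 J/K

In kelvin: T₁ = 200.25 K, T₂ = 115.15 K. At constant pressure, ΔS = nC_p ln(T₂/T₁) with C_p = 7R/2 = 29.1 J mol⁻¹ K⁻¹.
ΔS = 1.27 × 29.1 × ln(115.15/200.25) = -20.4 J/K.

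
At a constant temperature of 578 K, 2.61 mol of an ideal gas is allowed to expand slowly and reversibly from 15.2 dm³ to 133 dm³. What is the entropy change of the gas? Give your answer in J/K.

For an isothermal ideal gas ΔS_gas = nR ln(V₂/V₁) = 2.61 × 8.314 × ln(133/15.2) = 47.1 J/K.

ΔS_gas = 47.1 J/K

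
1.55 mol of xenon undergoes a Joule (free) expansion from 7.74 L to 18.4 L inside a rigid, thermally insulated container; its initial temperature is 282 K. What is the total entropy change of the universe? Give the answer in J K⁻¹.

ΔS_universe = 11.2 J/K

No heat is exchanged and no work is done, so the ideal-gas temperature stays constant.
Entropy is a state function; using a reversible isothermal path, ΔS_gas = nR ln(V₂/V₁) = 1.55 × 8.314 × ln(18.4/7.74) = 11.2 J/K.
The insulated surroundings exchange no heat, so ΔS_surr = 0 and ΔS_universe = ΔS_gas.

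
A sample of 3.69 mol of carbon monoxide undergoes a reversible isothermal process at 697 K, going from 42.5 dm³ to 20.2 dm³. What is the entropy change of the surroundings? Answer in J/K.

ΔS_surr = 22.8 J/K

For an isothermal ideal gas ΔS_gas = nR ln(V₂/V₁) = 3.69 × 8.314 × ln(20.2/42.5) = -22.8 J/K.
The process is reversible, so ΔS_surr = −ΔS_gas = 22.8 J/K and ΔS_universe = 0.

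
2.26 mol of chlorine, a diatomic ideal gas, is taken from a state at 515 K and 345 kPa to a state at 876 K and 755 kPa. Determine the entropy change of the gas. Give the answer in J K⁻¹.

ΔS = 20.2 J/K

ΔS = nC_p ln(T₂/T₁) − nR ln(P₂/P₁), with C_p = 7R/2 = 29.1 J mol⁻¹ K⁻¹ for a diatomic ideal gas.
ΔS = 2.26 × [29.1 × ln(876/515) − 8.314 × ln(755/345)] = 20.2 J/K.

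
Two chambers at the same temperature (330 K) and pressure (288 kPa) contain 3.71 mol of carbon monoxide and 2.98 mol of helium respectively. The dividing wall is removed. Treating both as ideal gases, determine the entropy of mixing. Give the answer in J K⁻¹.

Mole fractions: x_A = 3.71/6.69 = 0.555, x_B = 0.445.
ΔS_mix = −R(n_A ln x_A + n_B ln x_B) = −8.314 × (3.71 ln 0.555 + 2.98 ln 0.445) = 38.2 J/K.

ΔS_mix = 38.2 J/K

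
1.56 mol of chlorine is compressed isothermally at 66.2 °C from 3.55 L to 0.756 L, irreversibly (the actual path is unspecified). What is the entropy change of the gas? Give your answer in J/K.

ΔS_gas = -20.1 J/K

Entropy is a state function, so ΔS_gas depends only on the end states.
For an isothermal ideal gas ΔS_gas = nR ln(V₂/V₁) = 1.56 × 8.314 × ln(0.756/3.55) = -20.1 J/K.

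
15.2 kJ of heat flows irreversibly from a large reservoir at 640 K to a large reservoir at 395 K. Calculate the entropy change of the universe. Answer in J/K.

ΔS_total = 14.7 J/K

ΔS_hot = −Q/T_H = −15200/640 = -23.75 J/K and ΔS_cold = +Q/T_C = 15200/395 = 38.48 J/K.
ΔS_total = -23.75 + 38.48 = 14.7 J/K, positive as the second law requires.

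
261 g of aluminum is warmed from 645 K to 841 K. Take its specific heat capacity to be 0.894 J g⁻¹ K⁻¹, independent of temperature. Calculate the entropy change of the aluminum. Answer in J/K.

ΔS = ∫dQ_rev/T = m c ln(T₂/T₁) = 261 × 0.894 × ln(841/645) = 61.9 J/K.

ΔS = 61.9 J/K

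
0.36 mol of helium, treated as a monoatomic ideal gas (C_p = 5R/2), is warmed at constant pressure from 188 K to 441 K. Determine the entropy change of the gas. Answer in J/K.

At constant pressure, ΔS = nC_p ln(T₂/T₁) with C_p = 5R/2 = 20.79 J mol⁻¹ K⁻¹.
ΔS = 0.36 × 20.79 × ln(441/188) = 6.38 J/K.

ΔS = 6.38 J/K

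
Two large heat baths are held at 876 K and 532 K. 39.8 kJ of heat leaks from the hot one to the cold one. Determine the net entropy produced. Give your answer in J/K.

ΔS_hot = −Q/T_H = −39800/876 = -45.43 J/K and ΔS_cold = +Q/T_C = 39800/532 = 74.81 J/K.
ΔS_total = -45.43 + 74.81 = 29.4 J/K, positive as the second law requires.

ΔS_total = 29.4 J/K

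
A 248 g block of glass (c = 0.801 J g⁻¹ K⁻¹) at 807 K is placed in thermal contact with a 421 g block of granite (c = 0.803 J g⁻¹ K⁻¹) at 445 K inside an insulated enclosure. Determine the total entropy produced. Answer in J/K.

ΔS_total = 23 J/K

Energy balance: T_f = (m₁c₁T₁ + m₂c₂T₂)/(m₁c₁ + m₂c₂) = 578.98 K.
ΔS₁ = m₁c₁ ln(T_f/T₁) = 198.648 × ln(578.98/807) = -65.96 J/K.
ΔS₂ = m₂c₂ ln(T_f/T₂) = 338.063 × ln(578.98/445) = 88.98 J/K.
ΔS_total = -65.96 + 88.98 = 23 J/K.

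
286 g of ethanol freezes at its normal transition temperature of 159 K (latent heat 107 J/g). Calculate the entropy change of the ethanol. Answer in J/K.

ΔS = -192 J/K

Heat released by the substance: Q = −mL = −286 × 107 = −30602 J.
At constant T, ΔS = Q_rev/T = −30602 / 159 = -192 J/K.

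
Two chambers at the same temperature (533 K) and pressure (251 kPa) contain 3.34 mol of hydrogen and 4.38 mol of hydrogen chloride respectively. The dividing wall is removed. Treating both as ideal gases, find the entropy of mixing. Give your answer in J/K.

Mole fractions: x_A = 3.34/7.72 = 0.433, x_B = 0.567.
ΔS_mix = −R(n_A ln x_A + n_B ln x_B) = −8.314 × (3.34 ln 0.433 + 4.38 ln 0.567) = 43.9 J/K.

ΔS_mix = 43.9 J/K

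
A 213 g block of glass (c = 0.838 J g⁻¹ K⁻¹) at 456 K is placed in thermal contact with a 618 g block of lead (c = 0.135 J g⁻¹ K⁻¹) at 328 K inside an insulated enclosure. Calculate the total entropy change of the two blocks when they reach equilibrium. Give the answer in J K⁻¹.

ΔS_total = 2.96 J/K

Energy balance: T_f = (m₁c₁T₁ + m₂c₂T₂)/(m₁c₁ + m₂c₂) = 415.23 K.
ΔS₁ = m₁c₁ ln(T_f/T₁) = 178.494 × ln(415.23/456) = -16.718 J/K.
ΔS₂ = m₂c₂ ln(T_f/T₂) = 83.43 × ln(415.23/328) = 19.674 J/K.
ΔS_total = -16.718 + 19.674 = 2.96 J/K.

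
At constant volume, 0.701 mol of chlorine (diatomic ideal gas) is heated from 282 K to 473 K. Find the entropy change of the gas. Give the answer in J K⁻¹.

ΔS = 7.54 J/K

At constant volume, ΔS = nC_V ln(T₂/T₁) with C_V = 5R/2 = 20.79 J mol⁻¹ K⁻¹.
ΔS = 0.701 × 20.79 × ln(473/282) = 7.54 J/K.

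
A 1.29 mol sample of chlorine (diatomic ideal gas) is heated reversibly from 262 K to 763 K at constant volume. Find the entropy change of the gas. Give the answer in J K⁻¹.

ΔS = 28.7 J/K

At constant volume, ΔS = nC_V ln(T₂/T₁) with C_V = 5R/2 = 20.79 J mol⁻¹ K⁻¹.
ΔS = 1.29 × 20.79 × ln(763/262) = 28.7 J/K.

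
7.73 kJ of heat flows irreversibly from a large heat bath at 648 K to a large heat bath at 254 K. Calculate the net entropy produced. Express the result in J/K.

ΔS_total = 18.5 J/K

ΔS_hot = −Q/T_H = −7730/648 = -11.93 J/K and ΔS_cold = +Q/T_C = 7730/254 = 30.43 J/K.
ΔS_total = -11.93 + 30.43 = 18.5 J/K, positive as the second law requires.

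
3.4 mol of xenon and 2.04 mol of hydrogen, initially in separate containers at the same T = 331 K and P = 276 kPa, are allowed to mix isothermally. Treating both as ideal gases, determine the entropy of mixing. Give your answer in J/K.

ΔS_mix = 29.9 J/K

Mole fractions: x_A = 3.4/5.44 = 0.625, x_B = 0.375.
ΔS_mix = −R(n_A ln x_A + n_B ln x_B) = −8.314 × (3.4 ln 0.625 + 2.04 ln 0.375) = 29.9 J/K.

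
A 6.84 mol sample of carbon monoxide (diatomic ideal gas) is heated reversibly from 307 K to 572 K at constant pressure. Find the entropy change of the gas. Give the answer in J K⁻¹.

At constant pressure, ΔS = nC_p ln(T₂/T₁) with C_p = 7R/2 = 29.1 J mol⁻¹ K⁻¹.
ΔS = 6.84 × 29.1 × ln(572/307) = 124 J/K.

ΔS = 124 J/K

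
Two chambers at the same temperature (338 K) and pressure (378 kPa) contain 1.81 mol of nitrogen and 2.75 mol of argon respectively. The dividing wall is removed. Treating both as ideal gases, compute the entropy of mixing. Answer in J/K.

ΔS_mix = 25.5 J/K

Mole fractions: x_A = 1.81/4.56 = 0.397, x_B = 0.603.
ΔS_mix = −R(n_A ln x_A + n_B ln x_B) = −8.314 × (1.81 ln 0.397 + 2.75 ln 0.603) = 25.5 J/K.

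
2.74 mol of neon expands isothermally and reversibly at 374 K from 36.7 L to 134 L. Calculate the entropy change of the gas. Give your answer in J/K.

For an isothermal ideal gas ΔS_gas = nR ln(V₂/V₁) = 2.74 × 8.314 × ln(134/36.7) = 29.5 J/K.

ΔS_gas = 29.5 J/K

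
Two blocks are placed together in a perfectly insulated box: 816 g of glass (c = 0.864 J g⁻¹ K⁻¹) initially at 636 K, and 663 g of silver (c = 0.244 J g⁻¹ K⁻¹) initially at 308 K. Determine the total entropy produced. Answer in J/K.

ΔS_total = 29.6 J/K

Energy balance: T_f = (m₁c₁T₁ + m₂c₂T₂)/(m₁c₁ + m₂c₂) = 574.78 K.
ΔS₁ = m₁c₁ ln(T_f/T₁) = 705.024 × ln(574.78/636) = -71.35 J/K.
ΔS₂ = m₂c₂ ln(T_f/T₂) = 161.772 × ln(574.78/308) = 100.9 J/K.
ΔS_total = -71.35 + 100.9 = 29.6 J/K.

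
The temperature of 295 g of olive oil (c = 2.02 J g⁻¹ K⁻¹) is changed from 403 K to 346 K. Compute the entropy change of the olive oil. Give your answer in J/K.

ΔS = -90.9 J/K

ΔS = ∫dQ_rev/T = m c ln(T₂/T₁) = 295 × 2.02 × ln(346/403) = -90.9 J/K.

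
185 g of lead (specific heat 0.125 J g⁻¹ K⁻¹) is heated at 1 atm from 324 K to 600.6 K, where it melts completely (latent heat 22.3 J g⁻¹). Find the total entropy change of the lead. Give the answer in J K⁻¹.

Warming step: ΔS₁ = m c ln(T_tr/T_i) = 185 × 0.125 × ln(600.6/324) = 14.27 J/K.
Phase change: ΔS₂ = +mL/T_tr = 185 × 22.3 / 600.6 = 6.869 J/K.
ΔS_total = (14.27) + (6.869) = 21.1 J/K.

ΔS = 21.1 J/K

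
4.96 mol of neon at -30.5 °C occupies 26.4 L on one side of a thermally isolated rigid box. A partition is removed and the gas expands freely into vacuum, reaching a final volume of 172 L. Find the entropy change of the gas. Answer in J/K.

For an ideal gas in free expansion Q = 0 and W = 0, so T is unchanged.
Entropy is a state function; using a reversible isothermal path, ΔS_gas = nR ln(V₂/V₁) = 4.96 × 8.314 × ln(172/26.4) = 77.3 J/K.

ΔS_gas = 77.3 J/K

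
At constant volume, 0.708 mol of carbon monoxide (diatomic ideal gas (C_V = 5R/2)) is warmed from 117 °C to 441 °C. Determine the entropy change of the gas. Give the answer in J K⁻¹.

ΔS = 8.9 J/K

In kelvin: T₁ = 390.15 K, T₂ = 714.15 K. At constant volume, ΔS = nC_V ln(T₂/T₁) with C_V = 5R/2 = 20.79 J mol⁻¹ K⁻¹.
ΔS = 0.708 × 20.79 × ln(714.15/390.15) = 8.9 J/K.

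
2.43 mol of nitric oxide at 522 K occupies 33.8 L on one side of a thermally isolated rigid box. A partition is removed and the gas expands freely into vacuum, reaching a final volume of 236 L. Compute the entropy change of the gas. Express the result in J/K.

For an ideal gas in free expansion Q = 0 and W = 0, so T is unchanged.
Entropy is a state function; using a reversible isothermal path, ΔS_gas = nR ln(V₂/V₁) = 2.43 × 8.314 × ln(236/33.8) = 39.3 J/K.

ΔS_gas = 39.3 J/K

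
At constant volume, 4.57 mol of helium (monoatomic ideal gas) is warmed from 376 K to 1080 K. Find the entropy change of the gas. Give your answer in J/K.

At constant volume, ΔS = nC_V ln(T₂/T₁) with C_V = 3R/2 = 12.47 J mol⁻¹ K⁻¹.
ΔS = 4.57 × 12.47 × ln(1080/376) = 60.1 J/K.

ΔS = 60.1 J/K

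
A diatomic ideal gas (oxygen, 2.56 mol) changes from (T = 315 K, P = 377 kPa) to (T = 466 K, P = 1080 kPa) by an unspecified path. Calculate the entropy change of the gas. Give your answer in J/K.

ΔS = 6.77 J/K

ΔS = nC_p ln(T₂/T₁) − nR ln(P₂/P₁), with C_p = 7R/2 = 29.1 J mol⁻¹ K⁻¹ for a diatomic ideal gas.
ΔS = 2.56 × [29.1 × ln(466/315) − 8.314 × ln(1080/377)] = 6.77 J/K.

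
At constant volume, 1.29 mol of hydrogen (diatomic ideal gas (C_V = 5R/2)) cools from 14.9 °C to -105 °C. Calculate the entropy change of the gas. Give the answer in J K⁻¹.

ΔS = -14.4 J/K

In kelvin: T₁ = 288.05 K, T₂ = 168.15 K. At constant volume, ΔS = nC_V ln(T₂/T₁) with C_V = 5R/2 = 20.79 J mol⁻¹ K⁻¹.
ΔS = 1.29 × 20.79 × ln(168.15/288.05) = -14.4 J/K.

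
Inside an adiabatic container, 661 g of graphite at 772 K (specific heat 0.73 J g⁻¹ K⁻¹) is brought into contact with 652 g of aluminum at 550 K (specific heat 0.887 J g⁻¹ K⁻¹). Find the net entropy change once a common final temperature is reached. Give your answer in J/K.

ΔS_total = 15.2 J/K

Energy balance: T_f = (m₁c₁T₁ + m₂c₂T₂)/(m₁c₁ + m₂c₂) = 650.98 K.
ΔS₁ = m₁c₁ ln(T_f/T₁) = 482.53 × ln(650.98/772) = -82.28 J/K.
ΔS₂ = m₂c₂ ln(T_f/T₂) = 578.324 × ln(650.98/550) = 97.48 J/K.
ΔS_total = -82.28 + 97.48 = 15.2 J/K.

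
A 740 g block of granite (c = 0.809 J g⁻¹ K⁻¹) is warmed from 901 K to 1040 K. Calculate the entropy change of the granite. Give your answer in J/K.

ΔS = 85.9 J/K

ΔS = ∫dQ_rev/T = m c ln(T₂/T₁) = 740 × 0.809 × ln(1040/901) = 85.9 J/K.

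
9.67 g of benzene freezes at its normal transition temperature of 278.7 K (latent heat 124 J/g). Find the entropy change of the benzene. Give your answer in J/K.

Heat released by the substance: Q = −mL = −9.67 × 124 = −1199.08 J.
At constant T, ΔS = Q_rev/T = −1199.08 / 278.7 = -4.3 J/K.

ΔS = -4.3 J/K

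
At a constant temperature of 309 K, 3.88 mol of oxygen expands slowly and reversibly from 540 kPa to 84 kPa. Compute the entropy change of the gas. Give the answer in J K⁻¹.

ΔS_gas = 60 J/K

For an isothermal ideal gas ΔS_gas = nR ln(P₁/P₂) = 3.88 × 8.314 × ln(540/84) = 60 J/K.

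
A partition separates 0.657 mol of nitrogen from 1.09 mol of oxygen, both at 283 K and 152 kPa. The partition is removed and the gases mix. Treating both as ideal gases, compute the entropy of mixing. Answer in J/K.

Mole fractions: x_A = 0.657/1.75 = 0.376, x_B = 0.624.
ΔS_mix = −R(n_A ln x_A + n_B ln x_B) = −8.314 × (0.657 ln 0.376 + 1.09 ln 0.624) = 9.62 J/K.

ΔS_mix = 9.62 J/K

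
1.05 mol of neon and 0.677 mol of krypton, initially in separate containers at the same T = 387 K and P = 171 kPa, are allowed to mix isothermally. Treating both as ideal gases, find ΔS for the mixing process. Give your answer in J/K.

Mole fractions: x_A = 1.05/1.73 = 0.608, x_B = 0.392.
ΔS_mix = −R(n_A ln x_A + n_B ln x_B) = −8.314 × (1.05 ln 0.608 + 0.677 ln 0.392) = 9.61 J/K.

ΔS_mix = 9.61 J/K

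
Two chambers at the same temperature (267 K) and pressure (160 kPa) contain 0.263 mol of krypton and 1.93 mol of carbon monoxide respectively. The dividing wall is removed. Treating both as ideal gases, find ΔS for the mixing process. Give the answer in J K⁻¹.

Mole fractions: x_A = 0.263/2.19 = 0.12, x_B = 0.88.
ΔS_mix = −R(n_A ln x_A + n_B ln x_B) = −8.314 × (0.263 ln 0.12 + 1.93 ln 0.88) = 6.69 J/K.

ΔS_mix = 6.69 J/K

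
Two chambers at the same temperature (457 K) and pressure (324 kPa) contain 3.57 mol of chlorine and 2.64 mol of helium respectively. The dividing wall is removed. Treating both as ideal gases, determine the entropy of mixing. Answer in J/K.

ΔS_mix = 35.2 J/K

Mole fractions: x_A = 3.57/6.21 = 0.575, x_B = 0.425.
ΔS_mix = −R(n_A ln x_A + n_B ln x_B) = −8.314 × (3.57 ln 0.575 + 2.64 ln 0.425) = 35.2 J/K.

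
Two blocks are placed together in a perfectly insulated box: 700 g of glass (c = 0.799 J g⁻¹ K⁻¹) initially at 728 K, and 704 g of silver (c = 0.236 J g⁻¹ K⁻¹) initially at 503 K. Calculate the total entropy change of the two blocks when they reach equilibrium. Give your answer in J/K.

ΔS_total = 8.17 J/K

Energy balance: T_f = (m₁c₁T₁ + m₂c₂T₂)/(m₁c₁ + m₂c₂) = 676.47 K.
ΔS₁ = m₁c₁ ln(T_f/T₁) = 559.3 × ln(676.47/728) = -41.06 J/K.
ΔS₂ = m₂c₂ ln(T_f/T₂) = 166.144 × ln(676.47/503) = 49.23 J/K.
ΔS_total = -41.06 + 49.23 = 8.17 J/K.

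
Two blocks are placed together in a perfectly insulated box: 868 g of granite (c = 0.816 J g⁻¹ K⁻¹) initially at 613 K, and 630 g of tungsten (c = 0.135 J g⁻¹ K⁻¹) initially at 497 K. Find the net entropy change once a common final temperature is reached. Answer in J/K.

Energy balance: T_f = (m₁c₁T₁ + m₂c₂T₂)/(m₁c₁ + m₂c₂) = 600.56 K.
ΔS₁ = m₁c₁ ln(T_f/T₁) = 708.288 × ln(600.56/613) = -14.52 J/K.
ΔS₂ = m₂c₂ ln(T_f/T₂) = 85.05 × ln(600.56/497) = 16.1 J/K.
ΔS_total = -14.52 + 16.1 = 1.58 J/K.

ΔS_total = 1.58 J/K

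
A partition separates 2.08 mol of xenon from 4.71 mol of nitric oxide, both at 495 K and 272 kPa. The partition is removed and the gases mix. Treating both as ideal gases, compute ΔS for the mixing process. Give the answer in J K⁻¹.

ΔS_mix = 34.8 J/K

Mole fractions: x_A = 2.08/6.79 = 0.306, x_B = 0.694.
ΔS_mix = −R(n_A ln x_A + n_B ln x_B) = −8.314 × (2.08 ln 0.306 + 4.71 ln 0.694) = 34.8 J/K.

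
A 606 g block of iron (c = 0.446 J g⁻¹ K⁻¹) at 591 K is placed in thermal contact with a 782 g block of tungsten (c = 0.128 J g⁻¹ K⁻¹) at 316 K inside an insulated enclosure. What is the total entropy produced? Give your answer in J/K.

Energy balance: T_f = (m₁c₁T₁ + m₂c₂T₂)/(m₁c₁ + m₂c₂) = 516.68 K.
ΔS₁ = m₁c₁ ln(T_f/T₁) = 270.276 × ln(516.68/591) = -36.32 J/K.
ΔS₂ = m₂c₂ ln(T_f/T₂) = 100.096 × ln(516.68/316) = 49.22 J/K.
ΔS_total = -36.32 + 49.22 = 12.9 J/K.

ΔS_total = 12.9 J/K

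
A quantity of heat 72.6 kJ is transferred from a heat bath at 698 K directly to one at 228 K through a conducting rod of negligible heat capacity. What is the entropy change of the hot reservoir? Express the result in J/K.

ΔS_hot = -104 J/K

The hot reservoir loses heat Q, so ΔS_hot = −Q/T_H = −72600/698 = -104 J/K.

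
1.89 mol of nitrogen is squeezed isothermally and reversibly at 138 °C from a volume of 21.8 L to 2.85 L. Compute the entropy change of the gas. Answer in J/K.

For an isothermal ideal gas ΔS_gas = nR ln(V₂/V₁) = 1.89 × 8.314 × ln(2.85/21.8) = -32 J/K.

ΔS_gas = -32 J/K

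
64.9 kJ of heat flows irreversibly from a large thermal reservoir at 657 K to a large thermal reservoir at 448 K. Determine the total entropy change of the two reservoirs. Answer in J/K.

ΔS_total = 46.1 J/K

ΔS_hot = −Q/T_H = −64900/657 = -98.78 J/K and ΔS_cold = +Q/T_C = 64900/448 = 144.9 J/K.
ΔS_total = -98.78 + 144.9 = 46.1 J/K, positive as the second law requires.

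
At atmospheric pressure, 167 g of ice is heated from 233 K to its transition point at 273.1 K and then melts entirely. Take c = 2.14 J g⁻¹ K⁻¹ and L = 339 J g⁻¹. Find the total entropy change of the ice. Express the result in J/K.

ΔS = 264 J/K

Warming step: ΔS₁ = m c ln(T_tr/T_i) = 167 × 2.14 × ln(273.1/233) = 56.75 J/K.
Phase change: ΔS₂ = +mL/T_tr = 167 × 339 / 273.1 = 207.3 J/K.
ΔS_total = (56.75) + (207.3) = 264 J/K.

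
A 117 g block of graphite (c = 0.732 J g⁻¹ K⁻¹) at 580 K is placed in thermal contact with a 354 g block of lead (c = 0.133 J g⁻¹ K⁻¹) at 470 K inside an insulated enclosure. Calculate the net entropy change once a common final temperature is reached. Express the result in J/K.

Energy balance: T_f = (m₁c₁T₁ + m₂c₂T₂)/(m₁c₁ + m₂c₂) = 540.98 K.
ΔS₁ = m₁c₁ ln(T_f/T₁) = 85.644 × ln(540.98/580) = -5.965 J/K.
ΔS₂ = m₂c₂ ln(T_f/T₂) = 47.082 × ln(540.98/470) = 6.622 J/K.
ΔS_total = -5.965 + 6.622 = 0.657 J/K.

ΔS_total = 0.657 J/K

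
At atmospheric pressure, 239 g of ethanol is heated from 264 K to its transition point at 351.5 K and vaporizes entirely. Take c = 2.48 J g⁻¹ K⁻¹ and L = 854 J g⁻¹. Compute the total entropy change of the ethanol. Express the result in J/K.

Warming step: ΔS₁ = m c ln(T_tr/T_i) = 239 × 2.48 × ln(351.5/264) = 169.7 J/K.
Phase change: ΔS₂ = +mL/T_tr = 239 × 854 / 351.5 = 580.7 J/K.
ΔS_total = (169.7) + (580.7) = 750 J/K.

ΔS = 750 J/K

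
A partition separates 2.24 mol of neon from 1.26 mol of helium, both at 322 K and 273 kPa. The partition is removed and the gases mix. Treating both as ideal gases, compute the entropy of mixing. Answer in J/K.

ΔS_mix = 19 J/K

Mole fractions: x_A = 2.24/3.5 = 0.64, x_B = 0.36.
ΔS_mix = −R(n_A ln x_A + n_B ln x_B) = −8.314 × (2.24 ln 0.64 + 1.26 ln 0.36) = 19 J/K.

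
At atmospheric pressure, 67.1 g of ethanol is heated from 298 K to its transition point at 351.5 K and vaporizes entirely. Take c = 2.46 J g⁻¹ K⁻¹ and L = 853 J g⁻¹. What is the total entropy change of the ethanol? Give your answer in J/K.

Warming step: ΔS₁ = m c ln(T_tr/T_i) = 67.1 × 2.46 × ln(351.5/298) = 27.26 J/K.
Phase change: ΔS₂ = +mL/T_tr = 67.1 × 853 / 351.5 = 162.8 J/K.
ΔS_total = (27.26) + (162.8) = 190 J/K.

ΔS = 190 J/K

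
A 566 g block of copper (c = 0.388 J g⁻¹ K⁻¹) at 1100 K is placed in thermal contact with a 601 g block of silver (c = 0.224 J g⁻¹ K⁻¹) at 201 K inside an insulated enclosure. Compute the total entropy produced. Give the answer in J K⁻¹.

Energy balance: T_f = (m₁c₁T₁ + m₂c₂T₂)/(m₁c₁ + m₂c₂) = 758.34 K.
ΔS₁ = m₁c₁ ln(T_f/T₁) = 219.608 × ln(758.34/1100) = -81.68 J/K.
ΔS₂ = m₂c₂ ln(T_f/T₂) = 134.624 × ln(758.34/201) = 178.8 J/K.
ΔS_total = -81.68 + 178.8 = 97.1 J/K.

ΔS_total = 97.1 J/K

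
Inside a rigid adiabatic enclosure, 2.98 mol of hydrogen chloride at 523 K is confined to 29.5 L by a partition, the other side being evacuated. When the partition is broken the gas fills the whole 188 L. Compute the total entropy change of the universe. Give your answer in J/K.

ΔS_universe = 45.9 J/K

For an ideal gas in free expansion Q = 0 and W = 0, so T is unchanged.
Entropy is a state function; using a reversible isothermal path, ΔS_gas = nR ln(V₂/V₁) = 2.98 × 8.314 × ln(188/29.5) = 45.9 J/K.
The insulated surroundings exchange no heat, so ΔS_surr = 0 and ΔS_universe = ΔS_gas.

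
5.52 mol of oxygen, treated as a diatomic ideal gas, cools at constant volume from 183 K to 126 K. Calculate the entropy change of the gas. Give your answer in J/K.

ΔS = -42.8 J/K

At constant volume, ΔS = nC_V ln(T₂/T₁) with C_V = 5R/2 = 20.79 J mol⁻¹ K⁻¹.
ΔS = 5.52 × 20.79 × ln(126/183) = -42.8 J/K.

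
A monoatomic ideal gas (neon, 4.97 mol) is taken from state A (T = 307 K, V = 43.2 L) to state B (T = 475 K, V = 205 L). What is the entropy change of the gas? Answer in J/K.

Entropy is a state function: ΔS = nC_V ln(T₂/T₁) + nR ln(V₂/V₁), with C_V = 3R/2 = 12.47 J mol⁻¹ K⁻¹ for a monoatomic ideal gas.
ΔS = 4.97 × [12.47 × ln(475/307) + 8.314 × ln(205/43.2)] = 91.4 J/K.

ΔS = 91.4 J/K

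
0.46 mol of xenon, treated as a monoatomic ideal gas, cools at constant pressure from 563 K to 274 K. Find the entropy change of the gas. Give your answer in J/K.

At constant pressure, ΔS = nC_p ln(T₂/T₁) with C_p = 5R/2 = 20.79 J mol⁻¹ K⁻¹.
ΔS = 0.46 × 20.79 × ln(274/563) = -6.89 J/K.

ΔS = -6.89 J/K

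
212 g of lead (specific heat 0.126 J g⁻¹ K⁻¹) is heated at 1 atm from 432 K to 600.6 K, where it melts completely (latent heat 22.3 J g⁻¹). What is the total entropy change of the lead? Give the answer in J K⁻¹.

ΔS = 16.7 J/K

Warming step: ΔS₁ = m c ln(T_tr/T_i) = 212 × 0.126 × ln(600.6/432) = 8.802 J/K.
Phase change: ΔS₂ = +mL/T_tr = 212 × 22.3 / 600.6 = 7.871 J/K.
ΔS_total = (8.802) + (7.871) = 16.7 J/K.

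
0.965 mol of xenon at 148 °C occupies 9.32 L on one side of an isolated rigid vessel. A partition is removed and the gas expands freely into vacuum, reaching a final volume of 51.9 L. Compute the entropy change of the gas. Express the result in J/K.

No heat is exchanged and no work is done, so the ideal-gas temperature stays constant.
Entropy is a state function; using a reversible isothermal path, ΔS_gas = nR ln(V₂/V₁) = 0.965 × 8.314 × ln(51.9/9.32) = 13.8 J/K.

ΔS_gas = 13.8 J/K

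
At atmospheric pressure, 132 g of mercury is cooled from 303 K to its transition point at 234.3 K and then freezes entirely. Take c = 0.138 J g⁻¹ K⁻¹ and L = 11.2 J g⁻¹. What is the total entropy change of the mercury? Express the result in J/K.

Cooling step: ΔS₁ = m c ln(T_tr/T_i) = 132 × 0.138 × ln(234.3/303) = -4.684 J/K.
Phase change: ΔS₂ = −mL/T_tr = −132 × 11.2 / 234.3 = -6.31 J/K.
ΔS_total = (-4.684) + (-6.31) = -11 J/K.

ΔS = -11 J/K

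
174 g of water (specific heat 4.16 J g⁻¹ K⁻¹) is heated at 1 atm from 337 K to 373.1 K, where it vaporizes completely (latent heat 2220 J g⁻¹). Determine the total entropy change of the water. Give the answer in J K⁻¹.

ΔS = 1110 J/K

Warming step: ΔS₁ = m c ln(T_tr/T_i) = 174 × 4.16 × ln(373.1/337) = 73.66 J/K.
Phase change: ΔS₂ = +mL/T_tr = 174 × 2220 / 373.1 = 1035 J/K.
ΔS_total = (73.66) + (1035) = 1110 J/K.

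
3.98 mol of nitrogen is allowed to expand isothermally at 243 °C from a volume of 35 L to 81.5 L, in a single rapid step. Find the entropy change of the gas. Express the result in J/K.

Entropy is a state function, so ΔS_gas depends only on the end states.
For an isothermal ideal gas ΔS_gas = nR ln(V₂/V₁) = 3.98 × 8.314 × ln(81.5/35) = 28 J/K.

ΔS_gas = 28 J/K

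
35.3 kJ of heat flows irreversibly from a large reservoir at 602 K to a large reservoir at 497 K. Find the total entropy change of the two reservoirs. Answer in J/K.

ΔS_hot = −Q/T_H = −35300/602 = -58.64 J/K and ΔS_cold = +Q/T_C = 35300/497 = 71.03 J/K.
ΔS_total = -58.64 + 71.03 = 12.4 J/K, positive as the second law requires.

ΔS_total = 12.4 J/K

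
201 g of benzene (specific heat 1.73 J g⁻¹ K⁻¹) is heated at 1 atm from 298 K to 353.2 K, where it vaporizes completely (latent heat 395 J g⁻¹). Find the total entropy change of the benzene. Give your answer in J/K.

ΔS = 284 J/K

Warming step: ΔS₁ = m c ln(T_tr/T_i) = 201 × 1.73 × ln(353.2/298) = 59.09 J/K.
Phase change: ΔS₂ = +mL/T_tr = 201 × 395 / 353.2 = 224.8 J/K.
ΔS_total = (59.09) + (224.8) = 284 J/K.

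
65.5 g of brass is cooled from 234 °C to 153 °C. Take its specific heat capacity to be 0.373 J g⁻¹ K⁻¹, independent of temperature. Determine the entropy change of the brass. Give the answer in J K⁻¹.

In kelvin: T₁ = 507.15 K, T₂ = 426.15 K. ΔS = ∫dQ_rev/T = m c ln(T₂/T₁) = 65.5 × 0.373 × ln(426.15/507.15) = -4.25 J/K.

ΔS = -4.25 J/K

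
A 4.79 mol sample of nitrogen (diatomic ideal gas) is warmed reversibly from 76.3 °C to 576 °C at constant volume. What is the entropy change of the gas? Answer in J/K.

ΔS = 88.4 J/K

In kelvin: T₁ = 349.45 K, T₂ = 849.15 K. At constant volume, ΔS = nC_V ln(T₂/T₁) with C_V = 5R/2 = 20.79 J mol⁻¹ K⁻¹.
ΔS = 4.79 × 20.79 × ln(849.15/349.45) = 88.4 J/K.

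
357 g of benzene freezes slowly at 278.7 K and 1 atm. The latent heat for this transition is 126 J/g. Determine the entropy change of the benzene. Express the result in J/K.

ΔS = -161 J/K

Heat released by the substance: Q = −mL = −357 × 126 = −44982 J.
At constant T, ΔS = Q_rev/T = −44982 / 278.7 = -161 J/K.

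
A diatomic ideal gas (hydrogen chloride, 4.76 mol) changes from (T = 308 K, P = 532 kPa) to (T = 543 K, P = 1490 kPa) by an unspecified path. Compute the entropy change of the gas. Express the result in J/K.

ΔS = nC_p ln(T₂/T₁) − nR ln(P₂/P₁), with C_p = 7R/2 = 29.1 J mol⁻¹ K⁻¹ for a diatomic ideal gas.
ΔS = 4.76 × [29.1 × ln(543/308) − 8.314 × ln(1490/532)] = 37.8 J/K.

ΔS = 37.8 J/K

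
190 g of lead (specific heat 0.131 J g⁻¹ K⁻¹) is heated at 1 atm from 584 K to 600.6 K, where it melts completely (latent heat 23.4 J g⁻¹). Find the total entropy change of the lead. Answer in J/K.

Warming step: ΔS₁ = m c ln(T_tr/T_i) = 190 × 0.131 × ln(600.6/584) = 0.6976 J/K.
Phase change: ΔS₂ = +mL/T_tr = 190 × 23.4 / 600.6 = 7.403 J/K.
ΔS_total = (0.6976) + (7.403) = 8.1 J/K.

ΔS = 8.1 J/K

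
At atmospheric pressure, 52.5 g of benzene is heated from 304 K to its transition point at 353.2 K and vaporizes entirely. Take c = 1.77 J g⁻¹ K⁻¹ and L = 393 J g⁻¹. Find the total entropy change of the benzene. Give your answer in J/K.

Warming step: ΔS₁ = m c ln(T_tr/T_i) = 52.5 × 1.77 × ln(353.2/304) = 13.94 J/K.
Phase change: ΔS₂ = +mL/T_tr = 52.5 × 393 / 353.2 = 58.42 J/K.
ΔS_total = (13.94) + (58.42) = 72.4 J/K.

ΔS = 72.4 J/K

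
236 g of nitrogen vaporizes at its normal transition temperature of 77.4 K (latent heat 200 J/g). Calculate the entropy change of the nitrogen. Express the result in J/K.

Heat absorbed by the substance: Q = mL = 236 × 200 = 47200 J.
At constant T, ΔS = Q_rev/T = 47200 / 77.4 = 610 J/K.

ΔS = 610 J/K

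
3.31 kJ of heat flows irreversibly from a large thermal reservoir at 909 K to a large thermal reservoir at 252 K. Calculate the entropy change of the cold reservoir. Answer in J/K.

The cold reservoir gains heat Q, so ΔS_cold = +Q/T_C = 3310/252 = 13.1 J/K.

ΔS_cold = 13.1 J/K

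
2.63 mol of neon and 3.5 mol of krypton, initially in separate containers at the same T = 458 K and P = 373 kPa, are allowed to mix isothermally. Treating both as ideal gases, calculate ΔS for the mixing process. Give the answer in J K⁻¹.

Mole fractions: x_A = 2.63/6.13 = 0.429, x_B = 0.571.
ΔS_mix = −R(n_A ln x_A + n_B ln x_B) = −8.314 × (2.63 ln 0.429 + 3.5 ln 0.571) = 34.8 J/K.

ΔS_mix = 34.8 J/K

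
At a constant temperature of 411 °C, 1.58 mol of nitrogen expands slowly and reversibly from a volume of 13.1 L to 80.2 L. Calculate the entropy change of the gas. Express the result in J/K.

ΔS_gas = 23.8 J/K

For an isothermal ideal gas ΔS_gas = nR ln(V₂/V₁) = 1.58 × 8.314 × ln(80.2/13.1) = 23.8 J/K.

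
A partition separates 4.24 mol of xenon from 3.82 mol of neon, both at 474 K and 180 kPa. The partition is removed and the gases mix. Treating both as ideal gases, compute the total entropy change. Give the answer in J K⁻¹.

ΔS_mix = 46.4 J/K

Mole fractions: x_A = 4.24/8.06 = 0.526, x_B = 0.474.
ΔS_mix = −R(n_A ln x_A + n_B ln x_B) = −8.314 × (4.24 ln 0.526 + 3.82 ln 0.474) = 46.4 J/K.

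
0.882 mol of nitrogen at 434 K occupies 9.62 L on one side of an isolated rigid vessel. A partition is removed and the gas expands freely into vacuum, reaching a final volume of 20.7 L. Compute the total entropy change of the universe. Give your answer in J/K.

For an ideal gas in free expansion Q = 0 and W = 0, so T is unchanged.
Entropy is a state function; using a reversible isothermal path, ΔS_gas = nR ln(V₂/V₁) = 0.882 × 8.314 × ln(20.7/9.62) = 5.62 J/K.
The insulated surroundings exchange no heat, so ΔS_surr = 0 and ΔS_universe = ΔS_gas.

ΔS_universe = 5.62 J/K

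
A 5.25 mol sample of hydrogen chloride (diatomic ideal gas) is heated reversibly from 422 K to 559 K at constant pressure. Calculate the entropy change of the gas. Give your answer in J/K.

At constant pressure, ΔS = nC_p ln(T₂/T₁) with C_p = 7R/2 = 29.1 J mol⁻¹ K⁻¹.
ΔS = 5.25 × 29.1 × ln(559/422) = 43 J/K.

ΔS = 43 J/K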